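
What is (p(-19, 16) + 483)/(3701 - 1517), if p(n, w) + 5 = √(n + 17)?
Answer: 239/1092 + I*√2/2184 ≈ 0.21886 + 0.00064753*I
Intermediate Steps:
p(n, w) = -5 + √(17 + n) (p(n, w) = -5 + √(n + 17) = -5 + √(17 + n))
(p(-19, 16) + 483)/(3701 - 1517) = ((-5 + √(17 - 19)) + 483)/(3701 - 1517) = ((-5 + √(-2)) + 483)/2184 = ((-5 + I*√2) + 483)*(1/2184) = (478 + I*√2)*(1/2184) = 239/1092 + I*√2/2184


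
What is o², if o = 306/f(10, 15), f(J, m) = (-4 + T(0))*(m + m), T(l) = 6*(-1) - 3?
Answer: 2601/4225 ≈ 0.61562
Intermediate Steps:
T(l) = -9 (T(l) = -6 - 3 = -9)
f(J, m) = -26*m (f(J, m) = (-4 - 9)*(m + m) = -26*m)
o = -51/65 (o = 306/((-26*15)) = 306/(-390) = 306*(-1/390) = -51/65 ≈ -0.78462)
o² = (-51/65)² = 2601/4225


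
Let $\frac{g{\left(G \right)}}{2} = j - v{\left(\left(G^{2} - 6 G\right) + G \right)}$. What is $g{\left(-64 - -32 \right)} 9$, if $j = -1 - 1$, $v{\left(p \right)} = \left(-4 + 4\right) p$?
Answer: $-36$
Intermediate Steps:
$v{\left(p \right)} = 0$ ($v{\left(p \right)} = 0 p = 0$)
$j = -2$ ($j = -1 - 1 = -2$)
$g{\left(G \right)} = -4$ ($g{\left(G \right)} = 2 \left(-2 - 0\right) = 2 \left(-2 + 0\right) = 2 \left(-2\right) = -4$)
$g{\left(-64 - -32 \right)} 9 = \left(-4\right) 9 = -36$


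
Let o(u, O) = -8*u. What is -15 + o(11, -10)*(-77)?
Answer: 6761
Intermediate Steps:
-15 + o(11, -10)*(-77) = -15 - 8*11*(-77) = -15 - 88*(-77) = -15 + 6776 = 6761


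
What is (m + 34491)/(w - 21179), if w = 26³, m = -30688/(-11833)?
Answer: -408162691/42634299 ≈ -9.5736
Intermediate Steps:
m = 30688/11833 (m = -30688*(-1/11833) = 30688/11833 ≈ 2.5934)
w = 17576
(m + 34491)/(w - 21179) = (30688/11833 + 34491)/(17576 - 21179) = (408162691/11833)/(-3603) = (408162691/11833)*(-1/3603) = -408162691/42634299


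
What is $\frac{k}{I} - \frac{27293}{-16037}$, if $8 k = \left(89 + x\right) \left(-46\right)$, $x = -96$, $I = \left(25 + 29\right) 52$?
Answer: $\frac{44162419}{25732512} \approx 1.7162$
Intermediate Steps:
$I = 2808$ ($I = 54 \cdot 52 = 2808$)
$k = \frac{161}{4}$ ($k = \frac{\left(89 - 96\right) \left(-46\right)}{8} = \frac{\left(-7\right) \left(-46\right)}{8} = \frac{1}{8} \cdot 322 = \frac{161}{4} \approx 40.25$)
$\frac{k}{I} - \frac{27293}{-16037} = \frac{161}{4 \cdot 2808} - \frac{27293}{-16037} = \frac{161}{4} \cdot \frac{1}{2808} - - \frac{3899}{2291} = \frac{161}{11232} + \frac{3899}{2291} = \frac{44162419}{25732512}$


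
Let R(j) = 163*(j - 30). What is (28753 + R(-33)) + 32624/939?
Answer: 17389100/939 ≈ 18519.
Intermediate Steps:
R(j) = -4890 + 163*j (R(j) = 163*(-30 + j) = -4890 + 163*j)
(28753 + R(-33)) + 32624/939 = (28753 + (-4890 + 163*(-33))) + 32624/939 = (28753 + (-4890 - 5379)) + 32624*(1/939) = (28753 - 10269) + 32624/939 = 18484 + 32624/939 = 17389100/939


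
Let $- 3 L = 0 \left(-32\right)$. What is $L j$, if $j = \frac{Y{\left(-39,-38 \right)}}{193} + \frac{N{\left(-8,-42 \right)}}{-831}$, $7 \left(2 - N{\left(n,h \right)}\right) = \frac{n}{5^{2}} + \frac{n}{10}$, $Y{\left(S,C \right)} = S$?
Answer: $0$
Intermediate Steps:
$N{\left(n,h \right)} = 2 - \frac{n}{50}$ ($N{\left(n,h \right)} = 2 - \frac{\frac{n}{5^{2}} + \frac{n}{10}}{7} = 2 - \frac{\frac{n}{25} + n \frac{1}{10}}{7} = 2 - \frac{n \frac{1}{25} + \frac{n}{10}}{7} = 2 - \frac{\frac{n}{25} + \frac{n}{10}}{7} = 2 - \frac{\frac{7}{50} n}{7} = 2 - \frac{n}{50}$)
$L = 0$ ($L = - \frac{0 \left(-32\right)}{3} = \left(- \frac{1}{3}\right) 0 = 0$)
$j = - \frac{273549}{1336525}$ ($j = - \frac{39}{193} + \frac{2 - - \frac{4}{25}}{-831} = \left(-39\right) \frac{1}{193} + \left(2 + \frac{4}{25}\right) \left(- \frac{1}{831}\right) = - \frac{39}{193} + \frac{54}{25} \left(- \frac{1}{831}\right) = - \frac{39}{193} - \frac{18}{6925} = - \frac{273549}{1336525} \approx -0.20467$)
$L j = 0 \left(- \frac{273549}{1336525}\right) = 0$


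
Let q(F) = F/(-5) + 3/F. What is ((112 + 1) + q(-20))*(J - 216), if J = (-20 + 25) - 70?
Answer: -656697/20 ≈ -32835.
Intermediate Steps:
J = -65 (J = 5 - 70 = -65)
q(F) = 3/F - F/5 (q(F) = F*(-⅕) + 3/F = -F/5 + 3/F = 3/F - F/5)
((112 + 1) + q(-20))*(J - 216) = ((112 + 1) + (3/(-20) - ⅕*(-20)))*(-65 - 216) = (113 + (3*(-1/20) + 4))*(-281) = (113 + (-3/20 + 4))*(-281) = (113 + 77/20)*(-281) = (2337/20)*(-281) = -656697/20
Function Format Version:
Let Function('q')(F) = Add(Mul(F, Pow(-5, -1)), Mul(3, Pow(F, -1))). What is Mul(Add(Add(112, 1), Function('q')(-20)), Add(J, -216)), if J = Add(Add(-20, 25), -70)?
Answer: Rational(-656697, 20) ≈ -32835.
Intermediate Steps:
J = -65 (J = Add(5, -70) = -65)
Function('q')(F) = Add(Mul(3, Pow(F, -1)), Mul(Rational(-1, 5), F)) (Function('q')(F) = Add(Mul(F, Rational(-1, 5)), Mul(3, Pow(F, -1))) = Add(Mul(Rational(-1, 5), F), Mul(3, Pow(F, -1))) = Add(Mul(3, Pow(F, -1)), Mul(Rational(-1, 5), F)))
Mul(Add(Add(112, 1), Function('q')(-20)), Add(J, -216)) = Mul(Add(Add(112, 1), Add(Mul(3, Pow(-20, -1)), Mul(Rational(-1, 5), -20))), Add(-65, -216)) = Mul(Add(113, Add(Mul(3, Rational(-1, 20)), 4)), -281) = Mul(Add(113, Add(Rational(-3, 20), 4)), -281) = Mul(Add(113, Rational(77, 20)), -281) = Mul(Rational(2337, 20), -281) = Rational(-656697, 20)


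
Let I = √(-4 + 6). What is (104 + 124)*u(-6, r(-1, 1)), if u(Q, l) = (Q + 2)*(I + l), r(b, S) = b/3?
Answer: 304 - 912*√2 ≈ -985.76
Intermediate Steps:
r(b, S) = b/3 (r(b, S) = b*(⅓) = b/3)
I = √2 ≈ 1.4142
u(Q, l) = (2 + Q)*(l + √2) (u(Q, l) = (Q + 2)*(√2 + l) = (2 + Q)*(l + √2))
(104 + 124)*u(-6, r(-1, 1)) = (104 + 124)*(2*((⅓)*(-1)) + 2*√2 - 2*(-1) - 6*√2) = 228*(2*(-⅓) + 2*√2 - 6*(-⅓) - 6*√2) = 228*(-⅔ + 2*√2 + 2 - 6*√2) = 228*(4/3 - 4*√2) = 304 - 912*√2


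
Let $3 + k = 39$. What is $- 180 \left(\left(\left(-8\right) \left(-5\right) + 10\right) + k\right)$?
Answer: $-15480$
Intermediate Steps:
$k = 36$ ($k = -3 + 39 = 36$)
$- 180 \left(\left(\left(-8\right) \left(-5\right) + 10\right) + k\right) = - 180 \left(\left(\left(-8\right) \left(-5\right) + 10\right) + 36\right) = - 180 \left(\left(40 + 10\right) + 36\right) = - 180 \left(50 + 36\right) = \left(-180\right) 86 = -15480$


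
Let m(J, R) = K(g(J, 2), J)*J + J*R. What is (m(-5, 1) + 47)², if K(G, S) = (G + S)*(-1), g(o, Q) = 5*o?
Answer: 11664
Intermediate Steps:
K(G, S) = -G - S
m(J, R) = -6*J² + J*R (m(J, R) = (-5*J - J)*J + J*R = (-6*J)*J + J*R = -6*J² + J*R)
(m(-5, 1) + 47)² = (-5*(1 - 6*(-5)) + 47)² = (-5*(1 + 30) + 47)² = (-5*31 + 47)² = (-155 + 47)² = (-108)² = 11664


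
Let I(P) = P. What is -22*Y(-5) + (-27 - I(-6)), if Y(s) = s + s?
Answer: 199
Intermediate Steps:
Y(s) = 2*s
-22*Y(-5) + (-27 - I(-6)) = -44*(-5) + (-27 - 1*(-6)) = -22*(-10) + (-27 + 6) = 220 - 21 = 199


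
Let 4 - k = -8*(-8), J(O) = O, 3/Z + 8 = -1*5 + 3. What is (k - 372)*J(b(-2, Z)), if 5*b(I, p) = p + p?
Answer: 1296/25 ≈ 51.840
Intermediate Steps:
Z = -3/10 (Z = 3/(-8 + (-1*5 + 3)) = 3/(-8 + (-5 + 3)) = 3/(-8 - 2) = 3/(-10) = 3*(-1/10) = -3/10 ≈ -0.30000)
b(I, p) = 2*p/5 (b(I, p) = (p + p)/5 = (2*p)/5 = 2*p/5)
k = -60 (k = 4 - (-8)*(-8) = 4 - 1*64 = 4 - 64 = -60)
(k - 372)*J(b(-2, Z)) = (-60 - 372)*((2/5)*(-3/10)) = -432*(-3/25) = 1296/25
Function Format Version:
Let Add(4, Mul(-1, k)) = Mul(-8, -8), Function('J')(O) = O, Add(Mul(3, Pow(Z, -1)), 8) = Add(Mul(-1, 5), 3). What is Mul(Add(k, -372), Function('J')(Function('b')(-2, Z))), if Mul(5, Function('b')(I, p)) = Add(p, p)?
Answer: Rational(1296, 25) ≈ 51.840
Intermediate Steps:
Z = Rational(-3, 10) (Z = Mul(3, Pow(Add(-8, Add(Mul(-1, 5), 3)), -1)) = Mul(3, Pow(Add(-8, Add(-5, 3)), -1)) = Mul(3, Pow(Add(-8, -2), -1)) = Mul(3, Pow(-10, -1)) = Mul(3, Rational(-1, 10)) = Rational(-3, 10) ≈ -0.30000)
Function('b')(I, p) = Mul(Rational(2, 5), p) (Function('b')(I, p) = Mul(Rational(1, 5), Add(p, p)) = Mul(Rational(1, 5), Mul(2, p)) = Mul(Rational(2, 5), p))
k = -60 (k = Add(4, Mul(-1, Mul(-8, -8))) = Add(4, Mul(-1, 64)) = Add(4, -64) = -60)
Mul(Add(k, -372), Function('J')(Function('b')(-2, Z))) = Mul(Add(-60, -372), Mul(Rational(2, 5), Rational(-3, 10))) = Mul(-432, Rational(-3, 25)) = Rational(1296, 25)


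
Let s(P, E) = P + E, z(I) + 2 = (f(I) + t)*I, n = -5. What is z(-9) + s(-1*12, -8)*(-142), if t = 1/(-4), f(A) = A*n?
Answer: 9741/4 ≈ 2435.3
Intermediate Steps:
f(A) = -5*A (f(A) = A*(-5) = -5*A)
t = -1/4 ≈ -0.25000
z(I) = -2 + I*(-1/4 - 5*I) (z(I) = -2 + (-5*I - 1/4)*I = -2 + (-1/4 - 5*I)*I = -2 + I*(-1/4 - 5*I))
s(P, E) = E + P
z(-9) + s(-1*12, -8)*(-142) = (-2 - 5*(-9)**2 - 1/4*(-9)) + (-8 - 1*12)*(-142) = (-2 - 5*81 + 9/4) + (-8 - 12)*(-142) = (-2 - 405 + 9/4) - 20*(-142) = -1619/4 + 2840 = 9741/4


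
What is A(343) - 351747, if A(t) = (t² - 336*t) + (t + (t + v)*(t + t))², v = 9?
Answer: 58474144879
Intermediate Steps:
A(t) = t² + (t + 2*t*(9 + t))² - 336*t (A(t) = (t² - 336*t) + (t + (t + 9)*(t + t))² = (t² - 336*t) + (t + (9 + t)*(2*t))² = (t² - 336*t) + (t + 2*t*(9 + t))² = t² + (t + 2*t*(9 + t))² - 336*t)
A(343) - 351747 = 343*(-336 + 343 + 343*(19 + 2*343)²) - 351747 = 343*(-336 + 343 + 343*(19 + 686)²) - 351747 = 343*(-336 + 343 + 343*705²) - 351747 = 343*(-336 + 343 + 343*497025) - 351747 = 343*(-336 + 343 + 170479575) - 351747 = 343*170479582 - 351747 = 58474496626 - 351747 = 58474144879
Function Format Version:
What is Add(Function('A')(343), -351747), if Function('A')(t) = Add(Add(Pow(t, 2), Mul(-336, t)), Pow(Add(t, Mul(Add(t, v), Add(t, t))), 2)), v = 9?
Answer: 58474144879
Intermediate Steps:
Function('A')(t) = Add(Pow(t, 2), Pow(Add(t, Mul(2, t, Add(9, t))), 2), Mul(-336, t)) (Function('A')(t) = Add(Add(Pow(t, 2), Mul(-336, t)), Pow(Add(t, Mul(Add(t, 9), Add(t, t))), 2)) = Add(Add(Pow(t, 2), Mul(-336, t)), Pow(Add(t, Mul(Add(9, t), Mul(2, t))), 2)) = Add(Add(Pow(t, 2), Mul(-336, t)), Pow(Add(t, Mul(2, t, Add(9, t))), 2)) = Add(Pow(t, 2), Pow(Add(t, Mul(2, t, Add(9, t))), 2), Mul(-336, t)))
Add(Function('A')(343), -351747) = Add(Mul(343, Add(-336, 343, Mul(343, Pow(Add(19, Mul(2, 343)), 2)))), -351747) = Add(Mul(343, Add(-336, 343, Mul(343, Pow(Add(19, 686), 2)))), -351747) = Add(Mul(343, Add(-336, 343, Mul(343, Pow(705, 2)))), -351747) = Add(Mul(343, Add(-336, 343, Mul(343, 497025))), -351747) = Add(Mul(343, Add(-336, 343, 170479575)), -351747) = Add(Mul(343, 170479582), -351747) = Add(58474496626, -351747) = 58474144879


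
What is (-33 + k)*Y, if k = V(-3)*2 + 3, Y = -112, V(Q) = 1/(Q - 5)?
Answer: 3388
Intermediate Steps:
V(Q) = 1/(-5 + Q)
k = 11/4 (k = 2/(-5 - 3) + 3 = 2/(-8) + 3 = -⅛*2 + 3 = -¼ + 3 = 11/4 ≈ 2.7500)
(-33 + k)*Y = (-33 + 11/4)*(-112) = -121/4*(-112) = 3388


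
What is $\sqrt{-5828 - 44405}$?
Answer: $i \sqrt{50233} \approx 224.13 i$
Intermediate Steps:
$\sqrt{-5828 - 44405} = \sqrt{-50233} = i \sqrt{50233}$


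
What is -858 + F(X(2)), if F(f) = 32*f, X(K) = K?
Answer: -794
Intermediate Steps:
-858 + F(X(2)) = -858 + 32*2 = -858 + 64 = -794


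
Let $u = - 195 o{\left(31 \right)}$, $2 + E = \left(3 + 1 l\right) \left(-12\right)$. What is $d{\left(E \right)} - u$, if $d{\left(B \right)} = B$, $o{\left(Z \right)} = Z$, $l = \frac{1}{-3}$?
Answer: $6011$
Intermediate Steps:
$l = - \frac{1}{3} \approx -0.33333$
$E = -34$ ($E = -2 + \left(3 + 1 \left(- \frac{1}{3}\right)\right) \left(-12\right) = -2 + \left(3 - \frac{1}{3}\right) \left(-12\right) = -2 + \frac{8}{3} \left(-12\right) = -2 - 32 = -34$)
$u = -6045$ ($u = \left(-195\right) 31 = -6045$)
$d{\left(E \right)} - u = -34 - -6045 = -34 + 6045 = 6011$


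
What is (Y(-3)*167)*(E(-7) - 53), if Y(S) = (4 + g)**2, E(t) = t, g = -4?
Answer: 0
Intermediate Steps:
Y(S) = 0 (Y(S) = (4 - 4)**2 = 0**2 = 0)
(Y(-3)*167)*(E(-7) - 53) = (0*167)*(-7 - 53) = 0*(-60) = 0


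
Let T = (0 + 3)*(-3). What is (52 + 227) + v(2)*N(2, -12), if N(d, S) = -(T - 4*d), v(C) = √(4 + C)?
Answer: 279 + 17*√6 ≈ 320.64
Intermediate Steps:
T = -9 (T = 3*(-3) = -9)
N(d, S) = 9 + 4*d (N(d, S) = -(-9 - 4*d) = 9 + 4*d)
(52 + 227) + v(2)*N(2, -12) = (52 + 227) + √(4 + 2)*(9 + 4*2) = 279 + √6*(9 + 8) = 279 + √6*17 = 279 + 17*√6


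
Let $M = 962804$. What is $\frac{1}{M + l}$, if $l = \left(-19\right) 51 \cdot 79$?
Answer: $\frac{1}{886253} \approx 1.1283 \cdot 10^{-6}$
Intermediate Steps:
$l = -76551$ ($l = \left(-969\right) 79 = -76551$)
$\frac{1}{M + l} = \frac{1}{962804 - 76551} = \frac{1}{886253}$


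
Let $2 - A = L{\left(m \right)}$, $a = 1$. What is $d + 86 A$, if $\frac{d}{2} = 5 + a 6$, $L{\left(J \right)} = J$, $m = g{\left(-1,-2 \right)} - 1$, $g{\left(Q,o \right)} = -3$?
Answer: $538$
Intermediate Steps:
$m = -4$ ($m = -3 - 1 = -4$)
$A = 6$ ($A = 2 - -4 = 2 + 4 = 6$)
$d = 22$ ($d = 2 \left(5 + 1 \cdot 6\right) = 2 \left(5 + 6\right) = 2 \cdot 11 = 22$)
$d + 86 A = 22 + 86 \cdot 6 = 22 + 516 = 538$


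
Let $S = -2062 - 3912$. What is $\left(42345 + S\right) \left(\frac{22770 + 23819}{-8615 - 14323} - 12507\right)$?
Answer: $- \frac{10436009409505}{22938} \approx -4.5497 \cdot 10^{8}$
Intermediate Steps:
$S = -5974$
$\left(42345 + S\right) \left(\frac{22770 + 23819}{-8615 - 14323} - 12507\right) = \left(42345 - 5974\right) \left(\frac{22770 + 23819}{-8615 - 14323} - 12507\right) = 36371 \left(\frac{46589}{-22938} - 12507\right) = 36371 \left(46589 \left(- \frac{1}{22938}\right) - 12507\right) = 36371 \left(- \frac{46589}{22938} - 12507\right) = 36371 \left(- \frac{286932155}{22938}\right) = - \frac{10436009409505}{22938}$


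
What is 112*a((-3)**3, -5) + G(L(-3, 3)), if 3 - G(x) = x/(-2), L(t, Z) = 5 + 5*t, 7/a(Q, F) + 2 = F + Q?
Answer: -426/17 ≈ -25.059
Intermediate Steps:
a(Q, F) = 7/(-2 + F + Q) (a(Q, F) = 7/(-2 + (F + Q)) = 7/(-2 + F + Q))
G(x) = 3 + x/2 (G(x) = 3 - x/(-2) = 3 - x*(-1)/2 = 3 - (-1)*x/2 = 3 + x/2)
112*a((-3)**3, -5) + G(L(-3, 3)) = 112*(7/(-2 - 5 + (-3)**3)) + (3 + (5 + 5*(-3))/2) = 112*(7/(-2 - 5 - 27)) + (3 + (5 - 15)/2) = 112*(7/(-34)) + (3 + (1/2)*(-10)) = 112*(7*(-1/34)) + (3 - 5) = 112*(-7/34) - 2 = -392/17 - 2 = -426/17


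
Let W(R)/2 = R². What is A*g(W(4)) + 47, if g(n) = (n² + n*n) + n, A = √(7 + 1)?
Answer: 47 + 4160*√2 ≈ 5930.1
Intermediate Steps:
W(R) = 2*R²
A = 2*√2 (A = √8 = 2*√2 ≈ 2.8284)
g(n) = n + 2*n² (g(n) = (n² + n²) + n = 2*n² + n = n + 2*n²)
A*g(W(4)) + 47 = (2*√2)*((2*4²)*(1 + 2*(2*4²))) + 47 = (2*√2)*((2*16)*(1 + 2*(2*16))) + 47 = (2*√2)*(32*(1 + 2*32)) + 47 = (2*√2)*(32*(1 + 64)) + 47 = (2*√2)*(32*65) + 47 = (2*√2)*2080 + 47 = 4160*√2 + 47 = 47 + 4160*√2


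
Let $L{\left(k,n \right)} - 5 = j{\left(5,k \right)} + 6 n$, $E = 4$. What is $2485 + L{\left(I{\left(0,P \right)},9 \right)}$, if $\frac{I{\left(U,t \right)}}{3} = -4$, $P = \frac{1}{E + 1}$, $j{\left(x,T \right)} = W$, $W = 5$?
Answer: $2549$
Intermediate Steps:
$j{\left(x,T \right)} = 5$
$P = \frac{1}{5}$ ($P = \frac{1}{4 + 1} = \frac{1}{5} \approx 0.2$)
$I{\left(U,t \right)} = -12$ ($I{\left(U,t \right)} = 3 \left(-4\right) = -12$)
$L{\left(k,n \right)} = 10 + 6 n$ ($L{\left(k,n \right)} = 5 + \left(5 + 6 n\right) = 10 + 6 n$)
$2485 + L{\left(I{\left(0,P \right)},9 \right)} = 2485 + \left(10 + 6 \cdot 9\right) = 2485 + \left(10 + 54\right) = 2485 + 64 = 2549$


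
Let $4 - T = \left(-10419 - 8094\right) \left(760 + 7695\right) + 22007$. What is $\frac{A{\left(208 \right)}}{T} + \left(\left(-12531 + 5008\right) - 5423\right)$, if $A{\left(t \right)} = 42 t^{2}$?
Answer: $- \frac{72361330238}{5589479} \approx -12946.0$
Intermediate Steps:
$T = 156505412$ ($T = 4 - \left(\left(-10419 - 8094\right) \left(760 + 7695\right) + 22007\right) = 4 - \left(\left(-18513\right) 8455 + 22007\right) = 4 - \left(-156527415 + 22007\right) = 4 - -156505408 = 4 + 156505408 = 156505412$)
$\frac{A{\left(208 \right)}}{T} + \left(\left(-12531 + 5008\right) - 5423\right) = \frac{42 \cdot 208^{2}}{156505412} + \left(\left(-12531 + 5008\right) - 5423\right) = 42 \cdot 43264 \cdot \frac{1}{156505412} - 12946 = 1817088 \cdot \frac{1}{156505412} - 12946 = \frac{64896}{5589479} - 12946 = - \frac{72361330238}{5589479}$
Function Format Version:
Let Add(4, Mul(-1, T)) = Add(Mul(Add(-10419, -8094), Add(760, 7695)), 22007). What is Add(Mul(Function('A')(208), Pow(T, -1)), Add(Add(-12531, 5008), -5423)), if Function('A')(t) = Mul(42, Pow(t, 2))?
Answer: Rational(-72361330238, 5589479) ≈ -12946.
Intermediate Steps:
T = 156505412 (T = Add(4, Mul(-1, Add(Mul(Add(-10419, -8094), Add(760, 7695)), 22007))) = Add(4, Mul(-1, Add(Mul(-18513, 8455), 22007))) = Add(4, Mul(-1, Add(-156527415, 22007))) = Add(4, Mul(-1, -156505408)) = Add(4, 156505408) = 156505412)
Add(Mul(Function('A')(208), Pow(T, -1)), Add(Add(-12531, 5008), -5423)) = Add(Mul(Mul(42, Pow(208, 2)), Pow(156505412, -1)), Add(Add(-12531, 5008), -5423)) = Add(Mul(Mul(42, 43264), Rational(1, 156505412)), Add(-7523, -5423)) = Add(Mul(1817088, Rational(1, 156505412)), -12946) = Add(Rational(64896, 5589479), -12946) = Rational(-72361330238, 5589479)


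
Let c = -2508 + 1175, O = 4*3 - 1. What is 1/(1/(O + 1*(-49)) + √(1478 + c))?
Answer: 38/209379 + 1444*√145/209379 ≈ 0.083227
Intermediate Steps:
O = 11 (O = 12 - 1 = 11)
c = -1333
1/(1/(O + 1*(-49)) + √(1478 + c)) = 1/(1/(11 + 1*(-49)) + √(1478 - 1333)) = 1/(1/(11 - 49) + √145) = 1/(1/(-38) + √145) = 1/(-1/38 + √145)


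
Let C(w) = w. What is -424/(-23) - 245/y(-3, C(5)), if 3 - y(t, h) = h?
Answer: 6483/46 ≈ 140.93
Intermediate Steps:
y(t, h) = 3 - h
-424/(-23) - 245/y(-3, C(5)) = -424/(-23) - 245/(3 - 1*5) = -424*(-1/23) - 245/(3 - 5) = 424/23 - 245/(-2) = 424/23 - 245*(-½) = 424/23 + 245/2 = 6483/46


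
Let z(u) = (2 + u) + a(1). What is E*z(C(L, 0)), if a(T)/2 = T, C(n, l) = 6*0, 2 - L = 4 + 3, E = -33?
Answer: -132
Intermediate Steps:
L = -5 (L = 2 - (4 + 3) = 2 - 1*7 = 2 - 7 = -5)
C(n, l) = 0
a(T) = 2*T
z(u) = 4 + u (z(u) = (2 + u) + 2*1 = (2 + u) + 2 = 4 + u)
E*z(C(L, 0)) = -33*(4 + 0) = -33*4 = -132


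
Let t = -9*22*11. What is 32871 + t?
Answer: 30693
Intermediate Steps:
t = -2178 (t = -198*11 = -2178)
32871 + t = 32871 - 2178 = 30693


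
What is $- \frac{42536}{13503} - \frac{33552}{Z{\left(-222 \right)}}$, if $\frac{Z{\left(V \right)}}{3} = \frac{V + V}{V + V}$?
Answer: $- \frac{151060088}{13503} \approx -11187.0$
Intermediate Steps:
$Z{\left(V \right)} = 3$ ($Z{\left(V \right)} = 3 \frac{V + V}{V + V} = 3 \frac{2 V}{2 V} = 3 \cdot 2 V \frac{1}{2 V} = 3 \cdot 1 = 3$)
$- \frac{42536}{13503} - \frac{33552}{Z{\left(-222 \right)}} = - \frac{42536}{13503} - \frac{33552}{3} = \left(-42536\right) \frac{1}{13503} - 11184 = - \frac{42536}{13503} - 11184 = - \frac{151060088}{13503}$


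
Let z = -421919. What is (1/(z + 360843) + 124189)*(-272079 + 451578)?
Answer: 1361494056691137/61076 ≈ 2.2292e+10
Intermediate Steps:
(1/(z + 360843) + 124189)*(-272079 + 451578) = (1/(-421919 + 360843) + 124189)*(-272079 + 451578) = (1/(-61076) + 124189)*179499 = (-1/61076 + 124189)*179499 = (7584967363/61076)*179499 = 1361494056691137/61076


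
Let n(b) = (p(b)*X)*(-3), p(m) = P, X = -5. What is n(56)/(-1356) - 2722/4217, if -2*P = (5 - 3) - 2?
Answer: -2722/4217 ≈ -0.64548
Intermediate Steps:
P = 0 (P = -((5 - 3) - 2)/2 = -(2 - 2)/2 = -1/2*0 = 0)
p(m) = 0
n(b) = 0 (n(b) = (0*(-5))*(-3) = 0*(-3) = 0)
n(56)/(-1356) - 2722/4217 = 0/(-1356) - 2722/4217 = 0*(-1/1356) - 2722*1/4217 = 0 - 2722/4217 = -2722/4217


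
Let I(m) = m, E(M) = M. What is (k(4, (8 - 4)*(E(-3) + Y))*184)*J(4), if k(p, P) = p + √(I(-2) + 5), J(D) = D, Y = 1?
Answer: 2944 + 736*√3 ≈ 4218.8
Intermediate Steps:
k(p, P) = p + √3 (k(p, P) = p + √(-2 + 5) = p + √3)
(k(4, (8 - 4)*(E(-3) + Y))*184)*J(4) = ((4 + √3)*184)*4 = (736 + 184*√3)*4 = 2944 + 736*√3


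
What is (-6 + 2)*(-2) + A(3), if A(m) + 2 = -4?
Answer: 2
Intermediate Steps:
A(m) = -6 (A(m) = -2 - 4 = -6)
(-6 + 2)*(-2) + A(3) = (-6 + 2)*(-2) - 6 = -4*(-2) - 6 = 8 - 6 = 2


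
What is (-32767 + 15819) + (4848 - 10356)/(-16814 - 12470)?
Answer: -124074931/7321 ≈ -16948.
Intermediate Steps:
(-32767 + 15819) + (4848 - 10356)/(-16814 - 12470) = -16948 - 5508/(-29284) = -16948 - 5508*(-1/29284) = -16948 + 1377/7321 = -124074931/7321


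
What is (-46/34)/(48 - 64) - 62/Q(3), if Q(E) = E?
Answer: -16795/816 ≈ -20.582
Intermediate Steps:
(-46/34)/(48 - 64) - 62/Q(3) = (-46/34)/(48 - 64) - 62/3 = -46*1/34/(-16) - 62*1/3 = -23/17*(-1/16) - 62/3 = 23/272 - 62/3 = -16795/816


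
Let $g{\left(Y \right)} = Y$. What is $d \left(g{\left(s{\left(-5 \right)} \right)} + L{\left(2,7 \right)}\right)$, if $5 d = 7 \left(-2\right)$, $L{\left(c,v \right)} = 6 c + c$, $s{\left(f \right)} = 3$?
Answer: $- \frac{238}{5} \approx -47.6$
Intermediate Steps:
$L{\left(c,v \right)} = 7 c$
$d = - \frac{14}{5}$ ($d = \frac{7 \left(-2\right)}{5} = \frac{1}{5} \left(-14\right) = - \frac{14}{5} \approx -2.8$)
$d \left(g{\left(s{\left(-5 \right)} \right)} + L{\left(2,7 \right)}\right) = - \frac{14 \left(3 + 7 \cdot 2\right)}{5} = - \frac{14 \left(3 + 14\right)}{5} = \left(- \frac{14}{5}\right) 17 = - \frac{238}{5}$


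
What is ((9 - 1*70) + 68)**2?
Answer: 49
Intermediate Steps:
((9 - 1*70) + 68)**2 = ((9 - 70) + 68)**2 = (-61 + 68)**2 = 7**2 = 49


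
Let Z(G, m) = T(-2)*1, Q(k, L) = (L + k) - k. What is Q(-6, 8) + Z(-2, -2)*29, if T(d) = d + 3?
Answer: 37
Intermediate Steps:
T(d) = 3 + d
Q(k, L) = L
Z(G, m) = 1 (Z(G, m) = (3 - 2)*1 = 1*1 = 1)
Q(-6, 8) + Z(-2, -2)*29 = 8 + 1*29 = 8 + 29 = 37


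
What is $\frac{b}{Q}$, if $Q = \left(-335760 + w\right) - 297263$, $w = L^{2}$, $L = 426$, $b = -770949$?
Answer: $\frac{770949}{451547} \approx 1.7073$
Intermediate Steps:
$w = 181476$ ($w = 426^{2} = 181476$)
$Q = -451547$ ($Q = \left(-335760 + 181476\right) - 297263 = -154284 - 297263 = -451547$)
$\frac{b}{Q} = - \frac{770949}{-451547} = \left(-770949\right) \left(- \frac{1}{451547}\right) = \frac{770949}{451547}$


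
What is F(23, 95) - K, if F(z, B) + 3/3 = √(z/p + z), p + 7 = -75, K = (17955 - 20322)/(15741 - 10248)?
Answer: -1042/1831 + 9*√1886/82 ≈ 4.1974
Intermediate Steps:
K = -789/1831 (K = -2367/5493 = -2367*1/5493 = -789/1831 ≈ -0.43091)
p = -82 (p = -7 - 75 = -82)
F(z, B) = -1 + 9*√82*√z/82 (F(z, B) = -1 + √(z/(-82) + z) = -1 + √(z*(-1/82) + z) = -1 + √(-z/82 + z) = -1 + √(81*z/82) = -1 + 9*√82*√z/82)
F(23, 95) - K = (-1 + 9*√82*√23/82) - 1*(-789/1831) = (-1 + 9*√1886/82) + 789/1831 = -1042/1831 + 9*√1886/82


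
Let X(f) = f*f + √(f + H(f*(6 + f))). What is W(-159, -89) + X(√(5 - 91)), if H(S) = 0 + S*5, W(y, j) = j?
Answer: -175 + 86^(¼)*√(-5*√86 + 31*I) ≈ -168.4 + 21.763*I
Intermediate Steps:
H(S) = 5*S (H(S) = 0 + 5*S = 5*S)
X(f) = f² + √(f + 5*f*(6 + f)) (X(f) = f*f + √(f + 5*(f*(6 + f))) = f² + √(f + 5*f*(6 + f)))
W(-159, -89) + X(√(5 - 91)) = -89 + ((√(5 - 91))² + √(√(5 - 91)*(31 + 5*√(5 - 91)))) = -89 + ((√(-86))² + √(√(-86)*(31 + 5*√(-86)))) = -89 + ((I*√86)² + √((I*√86)*(31 + 5*(I*√86)))) = -89 + (-86 + √((I*√86)*(31 + 5*I*√86))) = -89 + (-86 + √(I*√86*(31 + 5*I*√86))) = -89 + (-86 + 86^(¼)*√(I*(31 + 5*I*√86))) = -175 + 86^(¼)*√(I*(31 + 5*I*√86))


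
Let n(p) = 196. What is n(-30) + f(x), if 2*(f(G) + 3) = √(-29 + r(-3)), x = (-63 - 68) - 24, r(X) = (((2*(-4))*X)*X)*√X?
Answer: 193 + √(-29 - 72*I*√3)/2 ≈ 196.52 - 4.4305*I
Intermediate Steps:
r(X) = -8*X^(5/2) (r(X) = ((-8*X)*X)*√X = (-8*X²)*√X = -8*X^(5/2))
x = -155 (x = -131 - 24 = -155)
f(G) = -3 + √(-29 - 72*I*√3)/2
n(-30) + f(x) = 196 + (-3 + √(-29 - 72*I*√3)/2) = 193 + √(-29 - 72*I*√3)/2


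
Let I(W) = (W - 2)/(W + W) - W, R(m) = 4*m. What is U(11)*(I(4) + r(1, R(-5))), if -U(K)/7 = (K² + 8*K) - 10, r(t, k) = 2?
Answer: 9751/4 ≈ 2437.8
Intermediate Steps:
U(K) = 70 - 56*K - 7*K² (U(K) = -7*((K² + 8*K) - 10) = -7*(-10 + K² + 8*K) = 70 - 56*K - 7*K²)
I(W) = -W + (-2 + W)/(2*W) (I(W) = (-2 + W)/((2*W)) - W = (-2 + W)*(1/(2*W)) - W = (-2 + W)/(2*W) - W = -W + (-2 + W)/(2*W))
U(11)*(I(4) + r(1, R(-5))) = (70 - 56*11 - 7*11²)*((½ - 1*4 - 1/4) + 2) = (70 - 616 - 7*121)*((½ - 4 - 1*¼) + 2) = (70 - 616 - 847)*((½ - 4 - ¼) + 2) = -1393*(-15/4 + 2) = -1393*(-7/4) = 9751/4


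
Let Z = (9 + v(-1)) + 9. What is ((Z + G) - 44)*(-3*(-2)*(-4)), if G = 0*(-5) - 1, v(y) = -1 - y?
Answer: 648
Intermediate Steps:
Z = 18 (Z = (9 + (-1 - 1*(-1))) + 9 = (9 + (-1 + 1)) + 9 = (9 + 0) + 9 = 9 + 9 = 18)
G = -1 (G = 0 - 1 = -1)
((Z + G) - 44)*(-3*(-2)*(-4)) = ((18 - 1) - 44)*(-3*(-2)*(-4)) = (17 - 44)*(6*(-4)) = -27*(-24) = 648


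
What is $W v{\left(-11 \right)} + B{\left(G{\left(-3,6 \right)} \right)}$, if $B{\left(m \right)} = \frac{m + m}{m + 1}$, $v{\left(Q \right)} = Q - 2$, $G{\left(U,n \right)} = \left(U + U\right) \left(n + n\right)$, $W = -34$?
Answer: $\frac{31526}{71} \approx 444.03$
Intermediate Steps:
$G{\left(U,n \right)} = 4 U n$ ($G{\left(U,n \right)} = 2 U 2 n = 4 U n$)
$v{\left(Q \right)} = -2 + Q$ ($v{\left(Q \right)} = Q - 2 = -2 + Q$)
$B{\left(m \right)} = \frac{2 m}{1 + m}$
$W v{\left(-11 \right)} + B{\left(G{\left(-3,6 \right)} \right)} = - 34 \left(-2 - 11\right) + \frac{2 \cdot 4 \left(-3\right) 6}{1 + 4 \left(-3\right) 6} = \left(-34\right) \left(-13\right) + 2 \left(-72\right) \frac{1}{1 - 72} = 442 + 2 \left(-72\right) \frac{1}{-71} = 442 + 2 \left(-72\right) \left(- \frac{1}{71}\right) = 442 + \frac{144}{71} = \frac{31526}{71}$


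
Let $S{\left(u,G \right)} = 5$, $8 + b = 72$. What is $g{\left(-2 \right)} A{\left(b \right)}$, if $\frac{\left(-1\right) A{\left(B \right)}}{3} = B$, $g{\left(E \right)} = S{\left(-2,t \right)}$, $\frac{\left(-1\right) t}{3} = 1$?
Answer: $-960$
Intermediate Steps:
$t = -3$ ($t = \left(-3\right) 1 = -3$)
$b = 64$ ($b = -8 + 72 = 64$)
$g{\left(E \right)} = 5$
$A{\left(B \right)} = - 3 B$
$g{\left(-2 \right)} A{\left(b \right)} = 5 \left(\left(-3\right) 64\right) = 5 \left(-192\right) = -960$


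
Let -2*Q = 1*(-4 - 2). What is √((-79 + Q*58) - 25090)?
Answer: I*√24995 ≈ 158.1*I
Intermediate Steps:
Q = 3 (Q = -(-4 - 2)/2 = -(-6)/2 = -½*(-6) = 3)
√((-79 + Q*58) - 25090) = √((-79 + 3*58) - 25090) = √((-79 + 174) - 25090) = √(95 - 25090) = √(-24995) = I*√24995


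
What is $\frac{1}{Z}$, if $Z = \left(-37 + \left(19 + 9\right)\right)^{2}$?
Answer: $\frac{1}{81} \approx 0.012346$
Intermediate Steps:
$Z = 81$ ($Z = \left(-37 + 28\right)^{2} = \left(-9\right)^{2} = 81$)
$\frac{1}{Z} = \frac{1}{81}$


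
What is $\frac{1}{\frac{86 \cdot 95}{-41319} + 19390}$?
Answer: $\frac{41319}{801167240} \approx 5.1574 \cdot 10^{-5}$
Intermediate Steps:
$\frac{1}{\frac{86 \cdot 95}{-41319} + 19390} = \frac{1}{8170 \left(- \frac{1}{41319}\right) + 19390} = \frac{1}{- \frac{8170}{41319} + 19390} = \frac{1}{\frac{801167240}{41319}} = \frac{41319}{801167240}$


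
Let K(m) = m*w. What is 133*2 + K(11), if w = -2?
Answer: 244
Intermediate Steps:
K(m) = -2*m (K(m) = m*(-2) = -2*m)
133*2 + K(11) = 133*2 - 2*11 = 266 - 22 = 244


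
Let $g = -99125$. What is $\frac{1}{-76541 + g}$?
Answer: $- \frac{1}{175666} \approx -5.6926 \cdot 10^{-6}$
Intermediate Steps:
$\frac{1}{-76541 + g} = \frac{1}{-76541 - 99125} = \frac{1}{-175666} = - \frac{1}{175666}$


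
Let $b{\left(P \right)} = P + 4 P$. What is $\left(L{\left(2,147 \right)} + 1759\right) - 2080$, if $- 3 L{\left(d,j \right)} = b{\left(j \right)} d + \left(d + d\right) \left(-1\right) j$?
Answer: $-615$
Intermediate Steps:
$b{\left(P \right)} = 5 P$
$L{\left(d,j \right)} = - d j$ ($L{\left(d,j \right)} = - \frac{5 j d + \left(d + d\right) \left(-1\right) j}{3} = - \frac{5 d j + 2 d \left(-1\right) j}{3} = - \frac{5 d j + - 2 d j}{3} = - \frac{5 d j - 2 d j}{3} = - \frac{3 d j}{3} = - d j$)
$\left(L{\left(2,147 \right)} + 1759\right) - 2080 = \left(\left(-1\right) 2 \cdot 147 + 1759\right) - 2080 = \left(-294 + 1759\right) - 2080 = 1465 - 2080 = -615$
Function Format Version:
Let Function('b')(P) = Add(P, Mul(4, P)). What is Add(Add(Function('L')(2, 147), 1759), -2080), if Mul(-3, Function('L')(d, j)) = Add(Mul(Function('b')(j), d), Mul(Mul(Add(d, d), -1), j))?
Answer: -615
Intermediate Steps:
Function('b')(P) = Mul(5, P)
Function('L')(d, j) = Mul(-1, d, j) (Function('L')(d, j) = Mul(Rational(-1, 3), Add(Mul(Mul(5, j), d), Mul(Mul(Add(d, d), -1), j))) = Mul(Rational(-1, 3), Add(Mul(5, d, j), Mul(Mul(Mul(2, d), -1), j))) = Mul(Rational(-1, 3), Add(Mul(5, d, j), Mul(Mul(-2, d), j))) = Mul(Rational(-1, 3), Add(Mul(5, d, j), Mul(-2, d, j))) = Mul(Rational(-1, 3), Mul(3, d, j)) = Mul(-1, d, j))
Add(Add(Function('L')(2, 147), 1759), -2080) = Add(Add(Mul(-1, 2, 147), 1759), -2080) = Add(Add(-294, 1759), -2080) = Add(1465, -2080) = -615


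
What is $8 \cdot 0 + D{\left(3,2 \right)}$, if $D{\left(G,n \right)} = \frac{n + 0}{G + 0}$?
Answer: $\frac{2}{3} \approx 0.66667$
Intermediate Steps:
$D{\left(G,n \right)} = \frac{n}{G}$
$8 \cdot 0 + D{\left(3,2 \right)} = 8 \cdot 0 + \frac{2}{3} = 0 + 2 \cdot \frac{1}{3} = 0 + \frac{2}{3} = \frac{2}{3}$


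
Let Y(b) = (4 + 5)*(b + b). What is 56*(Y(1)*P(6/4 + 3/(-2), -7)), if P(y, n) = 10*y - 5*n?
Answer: 35280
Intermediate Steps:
Y(b) = 18*b (Y(b) = 9*(2*b) = 18*b)
P(y, n) = -5*n + 10*y
56*(Y(1)*P(6/4 + 3/(-2), -7)) = 56*((18*1)*(-5*(-7) + 10*(6/4 + 3/(-2)))) = 56*(18*(35 + 10*(6*(1/4) + 3*(-1/2)))) = 56*(18*(35 + 10*(3/2 - 3/2))) = 56*(18*(35 + 10*0)) = 56*(18*(35 + 0)) = 56*(18*35) = 56*630 = 35280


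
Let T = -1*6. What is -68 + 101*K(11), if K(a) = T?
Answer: -674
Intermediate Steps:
T = -6
K(a) = -6
-68 + 101*K(11) = -68 + 101*(-6) = -68 - 606 = -674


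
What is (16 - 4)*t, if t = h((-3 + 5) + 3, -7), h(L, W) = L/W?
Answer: -60/7 ≈ -8.5714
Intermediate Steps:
t = -5/7 (t = ((-3 + 5) + 3)/(-7) = (2 + 3)*(-⅐) = 5*(-⅐) = -5/7 ≈ -0.71429)
(16 - 4)*t = (16 - 4)*(-5/7) = 12*(-5/7) = -60/7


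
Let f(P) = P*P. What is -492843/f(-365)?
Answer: -492843/133225 ≈ -3.6993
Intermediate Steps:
f(P) = P²
-492843/f(-365) = -492843/((-365)²) = -492843/133225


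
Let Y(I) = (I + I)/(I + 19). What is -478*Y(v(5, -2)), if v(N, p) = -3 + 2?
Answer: 478/9 ≈ 53.111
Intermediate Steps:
v(N, p) = -1
Y(I) = 2*I/(19 + I) (Y(I) = (2*I)/(19 + I) = 2*I/(19 + I))
-478*Y(v(5, -2)) = -956*(-1)/(19 - 1) = -956*(-1)/18 = -478*(-⅑) = 478/9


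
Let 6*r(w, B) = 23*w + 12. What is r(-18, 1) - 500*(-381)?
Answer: 190433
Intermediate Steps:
r(w, B) = 2 + 23*w/6 (r(w, B) = (23*w + 12)/6 = (12 + 23*w)/6 = 2 + 23*w/6)
r(-18, 1) - 500*(-381) = (2 + (23/6)*(-18)) - 500*(-381) = (2 - 69) + 190500 = -67 + 190500 = 190433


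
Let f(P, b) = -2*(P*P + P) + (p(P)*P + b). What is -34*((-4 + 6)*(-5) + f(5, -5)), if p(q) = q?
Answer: 1700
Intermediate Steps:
f(P, b) = b - P**2 - 2*P (f(P, b) = -2*(P*P + P) + (P*P + b) = -2*(P**2 + P) + (P**2 + b) = -2*(P + P**2) + (b + P**2) = (-2*P - 2*P**2) + (b + P**2) = b - P**2 - 2*P)
-34*((-4 + 6)*(-5) + f(5, -5)) = -34*((-4 + 6)*(-5) + (-5 - 1*5**2 - 2*5)) = -34*(2*(-5) + (-5 - 1*25 - 10)) = -34*(-10 + (-5 - 25 - 10)) = -34*(-10 - 40) = -34*(-50) = 1700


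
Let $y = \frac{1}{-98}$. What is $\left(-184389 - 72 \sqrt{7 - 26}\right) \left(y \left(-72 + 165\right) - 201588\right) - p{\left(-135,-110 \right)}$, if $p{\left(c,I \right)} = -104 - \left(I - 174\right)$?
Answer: $\frac{3642736884273}{98} + \frac{711205812 i \sqrt{19}}{49} \approx 3.7171 \cdot 10^{10} + 6.3267 \cdot 10^{7} i$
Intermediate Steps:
$y = - \frac{1}{98} \approx -0.010204$
$p{\left(c,I \right)} = 70 - I$ ($p{\left(c,I \right)} = -104 - \left(I - 174\right) = -104 - \left(-174 + I\right) = 70 - I$)
$\left(-184389 - 72 \sqrt{7 - 26}\right) \left(y \left(-72 + 165\right) - 201588\right) - p{\left(-135,-110 \right)} = \left(-184389 - 72 \sqrt{7 - 26}\right) \left(- \frac{-72 + 165}{98} - 201588\right) - \left(70 - -110\right) = \left(-184389 - 72 \sqrt{-19}\right) \left(\left(- \frac{1}{98}\right) 93 - 201588\right) - \left(70 + 110\right) = \left(-184389 - 72 i \sqrt{19}\right) \left(- \frac{93}{98} - 201588\right) - 180 = \left(-184389 - 72 i \sqrt{19}\right) \left(- \frac{19755717}{98}\right) - 180 = \left(\frac{3642736901913}{98} + \frac{711205812 i \sqrt{19}}{49}\right) - 180 = \frac{3642736884273}{98} + \frac{711205812 i \sqrt{19}}{49}$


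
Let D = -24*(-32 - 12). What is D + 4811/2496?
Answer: 2640587/2496 ≈ 1057.9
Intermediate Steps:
D = 1056 (D = -24*(-44) = 1056)
D + 4811/2496 = 1056 + 4811/2496 = 2640587/2496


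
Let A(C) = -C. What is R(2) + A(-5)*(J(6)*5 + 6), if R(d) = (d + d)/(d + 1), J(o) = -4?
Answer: -206/3 ≈ -68.667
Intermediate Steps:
R(d) = 2*d/(1 + d) (R(d) = (2*d)/(1 + d) = 2*d/(1 + d))
R(2) + A(-5)*(J(6)*5 + 6) = 2*2/(1 + 2) + (-1*(-5))*(-4*5 + 6) = 2*2/3 + 5*(-20 + 6) = 2*2*(⅓) + 5*(-14) = 4/3 - 70 = -206/3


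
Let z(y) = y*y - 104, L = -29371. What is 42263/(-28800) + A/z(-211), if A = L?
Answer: -2723080471/1279209600 ≈ -2.1287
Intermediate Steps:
A = -29371
z(y) = -104 + y² (z(y) = y² - 104 = -104 + y²)
42263/(-28800) + A/z(-211) = 42263/(-28800) - 29371/(-104 + (-211)²) = 42263*(-1/28800) - 29371/(-104 + 44521) = -42263/28800 - 29371/44417 = -2723080471/1279209600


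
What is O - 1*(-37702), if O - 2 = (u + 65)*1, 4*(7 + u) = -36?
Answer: 37753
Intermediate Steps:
u = -16 (u = -7 + (1/4)*(-36) = -7 - 9 = -16)
O = 51 (O = 2 + (-16 + 65)*1 = 2 + 49*1 = 2 + 49 = 51)
O - 1*(-37702) = 51 - 1*(-37702) = 51 + 37702 = 37753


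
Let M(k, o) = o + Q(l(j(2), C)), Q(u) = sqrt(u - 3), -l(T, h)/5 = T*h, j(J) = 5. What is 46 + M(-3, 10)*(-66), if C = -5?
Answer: -614 - 66*sqrt(122) ≈ -1343.0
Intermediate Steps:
l(T, h) = -5*T*h
Q(u) = sqrt(-3 + u)
M(k, o) = o + sqrt(122) (M(k, o) = o + sqrt(-3 - 5*5*(-5)) = o + sqrt(-3 + 125) = o + sqrt(122))
46 + M(-3, 10)*(-66) = 46 + (10 + sqrt(122))*(-66) = 46 + (-660 - 66*sqrt(122)) = -614 - 66*sqrt(122)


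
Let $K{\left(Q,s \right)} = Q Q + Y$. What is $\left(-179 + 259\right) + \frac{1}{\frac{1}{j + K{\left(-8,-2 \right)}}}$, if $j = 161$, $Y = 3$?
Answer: $308$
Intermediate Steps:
$K{\left(Q,s \right)} = 3 + Q^{2}$ ($K{\left(Q,s \right)} = Q Q + 3 = Q^{2} + 3 = 3 + Q^{2}$)
$\left(-179 + 259\right) + \frac{1}{\frac{1}{j + K{\left(-8,-2 \right)}}} = \left(-179 + 259\right) + \frac{1}{\frac{1}{161 + \left(3 + \left(-8\right)^{2}\right)}} = 80 + \frac{1}{\frac{1}{161 + \left(3 + 64\right)}} = 80 + \frac{1}{\frac{1}{161 + 67}} = 80 + \frac{1}{\frac{1}{228}} = 80 + 228 = 308$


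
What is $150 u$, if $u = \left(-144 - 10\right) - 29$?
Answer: $-27450$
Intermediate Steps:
$u = -183$ ($u = -154 - 29 = -183$)
$150 u = 150 \left(-183\right) = -27450$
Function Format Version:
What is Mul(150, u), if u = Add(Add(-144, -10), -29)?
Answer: -27450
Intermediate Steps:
u = -183 (u = Add(-154, -29) = -183)
Mul(150, u) = Mul(150, -183) = -27450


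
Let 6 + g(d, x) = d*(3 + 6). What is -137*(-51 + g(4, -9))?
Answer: 2877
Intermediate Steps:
g(d, x) = -6 + 9*d (g(d, x) = -6 + d*(3 + 6) = -6 + d*9 = -6 + 9*d)
-137*(-51 + g(4, -9)) = -137*(-51 + (-6 + 9*4)) = -137*(-51 + (-6 + 36)) = -137*(-51 + 30) = -137*(-21) = 2877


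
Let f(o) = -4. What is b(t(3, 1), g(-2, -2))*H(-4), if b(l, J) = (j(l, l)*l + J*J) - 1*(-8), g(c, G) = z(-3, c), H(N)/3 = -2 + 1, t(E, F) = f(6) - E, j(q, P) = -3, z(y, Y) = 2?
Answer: -99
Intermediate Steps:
t(E, F) = -4 - E
H(N) = -3 (H(N) = 3*(-2 + 1) = 3*(-1) = -3)
g(c, G) = 2
b(l, J) = 8 + J² - 3*l (b(l, J) = (-3*l + J*J) - 1*(-8) = (-3*l + J²) + 8 = (J² - 3*l) + 8 = 8 + J² - 3*l)
b(t(3, 1), g(-2, -2))*H(-4) = (8 + 2² - 3*(-4 - 1*3))*(-3) = (8 + 4 - 3*(-4 - 3))*(-3) = (8 + 4 - 3*(-7))*(-3) = (8 + 4 + 21)*(-3) = 33*(-3) = -99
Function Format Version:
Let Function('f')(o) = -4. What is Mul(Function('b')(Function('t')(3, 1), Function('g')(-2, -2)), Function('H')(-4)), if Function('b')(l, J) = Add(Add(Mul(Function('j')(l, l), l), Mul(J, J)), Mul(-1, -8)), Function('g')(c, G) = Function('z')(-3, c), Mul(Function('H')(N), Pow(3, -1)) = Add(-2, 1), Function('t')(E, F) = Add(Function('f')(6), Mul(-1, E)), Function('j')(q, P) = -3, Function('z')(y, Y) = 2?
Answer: -99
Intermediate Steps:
Function('t')(E, F) = Add(-4, Mul(-1, E))
Function('H')(N) = -3 (Function('H')(N) = Mul(3, Add(-2, 1)) = Mul(3, -1) = -3)
Function('g')(c, G) = 2
Function('b')(l, J) = Add(8, Pow(J, 2), Mul(-3, l)) (Function('b')(l, J) = Add(Add(Mul(-3, l), Mul(J, J)), Mul(-1, -8)) = Add(Add(Mul(-3, l), Pow(J, 2)), 8) = Add(Add(Pow(J, 2), Mul(-3, l)), 8) = Add(8, Pow(J, 2), Mul(-3, l)))
Mul(Function('b')(Function('t')(3, 1), Function('g')(-2, -2)), Function('H')(-4)) = Mul(Add(8, Pow(2, 2), Mul(-3, Add(-4, Mul(-1, 3)))), -3) = Mul(Add(8, 4, Mul(-3, Add(-4, -3))), -3) = Mul(Add(8, 4, Mul(-3, -7)), -3) = Mul(Add(8, 4, 21), -3) = Mul(33, -3) = -99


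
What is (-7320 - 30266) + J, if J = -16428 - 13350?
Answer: -67364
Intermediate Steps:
J = -29778
(-7320 - 30266) + J = (-7320 - 30266) - 29778 = -37586 - 29778 = -67364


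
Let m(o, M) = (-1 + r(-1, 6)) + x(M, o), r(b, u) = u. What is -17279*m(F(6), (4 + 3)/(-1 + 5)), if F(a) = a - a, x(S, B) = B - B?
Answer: -86395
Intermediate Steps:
x(S, B) = 0
F(a) = 0
m(o, M) = 5 (m(o, M) = (-1 + 6) + 0 = 5 + 0 = 5)
-17279*m(F(6), (4 + 3)/(-1 + 5)) = -17279*5 = -86395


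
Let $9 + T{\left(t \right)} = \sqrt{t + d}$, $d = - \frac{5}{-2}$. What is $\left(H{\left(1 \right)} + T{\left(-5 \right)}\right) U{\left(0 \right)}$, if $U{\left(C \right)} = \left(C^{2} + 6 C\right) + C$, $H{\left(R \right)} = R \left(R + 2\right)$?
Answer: $0$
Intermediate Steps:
$H{\left(R \right)} = R \left(2 + R\right)$
$d = \frac{5}{2}$ ($d = \left(-5\right) \left(- \frac{1}{2}\right) = \frac{5}{2} \approx 2.5$)
$U{\left(C \right)} = C^{2} + 7 C$
$T{\left(t \right)} = -9 + \sqrt{\frac{5}{2} + t}$ ($T{\left(t \right)} = -9 + \sqrt{t + \frac{5}{2}} = -9 + \sqrt{\frac{5}{2} + t}$)
$\left(H{\left(1 \right)} + T{\left(-5 \right)}\right) U{\left(0 \right)} = \left(1 \left(2 + 1\right) - \left(9 - \frac{\sqrt{10 + 4 \left(-5\right)}}{2}\right)\right) 0 \left(7 + 0\right) = \left(1 \cdot 3 - \left(9 - \frac{\sqrt{10 - 20}}{2}\right)\right) 0 \cdot 7 = \left(3 - \left(9 - \frac{\sqrt{-10}}{2}\right)\right) 0 = \left(3 - \left(9 - \frac{i \sqrt{10}}{2}\right)\right) 0 = \left(-6 + \frac{i \sqrt{10}}{2}\right) 0 = 0$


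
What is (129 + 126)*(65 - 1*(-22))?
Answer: 22185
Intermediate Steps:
(129 + 126)*(65 - 1*(-22)) = 255*(65 + 22) = 255*87 = 22185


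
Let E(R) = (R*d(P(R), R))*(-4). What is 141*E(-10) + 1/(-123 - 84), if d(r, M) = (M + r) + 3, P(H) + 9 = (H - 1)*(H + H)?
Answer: 238165919/207 ≈ 1.1506e+6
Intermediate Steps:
P(H) = -9 + 2*H*(-1 + H) (P(H) = -9 + (H - 1)*(H + H) = -9 + (-1 + H)*(2*H) = -9 + 2*H*(-1 + H))
d(r, M) = 3 + M + r
E(R) = -4*R*(-6 - R + 2*R**2) (E(R) = (R*(3 + R + (-9 - 2*R + 2*R**2)))*(-4) = (R*(-6 - R + 2*R**2))*(-4) = -4*R*(-6 - R + 2*R**2))
141*E(-10) + 1/(-123 - 84) = 141*(4*(-10)*(6 - 10 - 2*(-10)**2)) + 1/(-123 - 84) = 141*(4*(-10)*(6 - 10 - 2*100)) + 1/(-207) = 141*(4*(-10)*(6 - 10 - 200)) - 1/207 = 141*(4*(-10)*(-204)) - 1/207 = 141*8160 - 1/207 = 1150560 - 1/207 = 238165919/207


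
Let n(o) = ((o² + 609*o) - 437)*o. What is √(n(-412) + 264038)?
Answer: 15*√150594 ≈ 5821.0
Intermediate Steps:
n(o) = o*(-437 + o² + 609*o) (n(o) = (-437 + o² + 609*o)*o = o*(-437 + o² + 609*o))
√(n(-412) + 264038) = √(-412*(-437 + (-412)² + 609*(-412)) + 264038) = √(-412*(-437 + 169744 - 250908) + 264038) = √(-412*(-81601) + 264038) = √(33619612 + 264038) = √33883650 = 15*√150594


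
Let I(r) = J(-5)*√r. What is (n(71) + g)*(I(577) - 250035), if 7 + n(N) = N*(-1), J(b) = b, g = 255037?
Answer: -63748673565 - 1274795*√577 ≈ -6.3779e+10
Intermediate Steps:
n(N) = -7 - N (n(N) = -7 + N*(-1) = -7 - N)
I(r) = -5*√r
(n(71) + g)*(I(577) - 250035) = ((-7 - 1*71) + 255037)*(-5*√577 - 250035) = ((-7 - 71) + 255037)*(-250035 - 5*√577) = (-78 + 255037)*(-250035 - 5*√577) = 254959*(-250035 - 5*√577) = -63748673565 - 1274795*√577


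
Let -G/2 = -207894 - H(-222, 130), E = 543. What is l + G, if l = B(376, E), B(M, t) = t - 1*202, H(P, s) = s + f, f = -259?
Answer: 415871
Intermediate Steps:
H(P, s) = -259 + s (H(P, s) = s - 259 = -259 + s)
B(M, t) = -202 + t (B(M, t) = t - 202 = -202 + t)
l = 341 (l = -202 + 543 = 341)
G = 415530 (G = -2*(-207894 - (-259 + 130)) = -2*(-207894 - 1*(-129)) = -2*(-207894 + 129) = -2*(-207765) = 415530)
l + G = 341 + 415530 = 415871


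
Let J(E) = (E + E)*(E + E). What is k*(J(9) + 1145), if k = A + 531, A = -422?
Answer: 160121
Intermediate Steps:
J(E) = 4*E² (J(E) = (2*E)*(2*E) = 4*E²)
k = 109 (k = -422 + 531 = 109)
k*(J(9) + 1145) = 109*(4*9² + 1145) = 109*(4*81 + 1145) = 109*(324 + 1145) = 109*1469 = 160121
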